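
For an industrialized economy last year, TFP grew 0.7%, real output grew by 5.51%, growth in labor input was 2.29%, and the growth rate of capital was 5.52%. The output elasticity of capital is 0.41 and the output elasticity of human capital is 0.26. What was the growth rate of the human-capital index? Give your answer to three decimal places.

Labor's share = 1 − 0.41 − 0.26 = 0.33.
gY = gA + 0.41×5.52 + 0.33×2.29 + 0.26×g.
0.26×g = 5.51 − 0.7 − 3.0189 = 1.7911.
g = 1.7911 / 0.26 = 6.88885%.

6.889%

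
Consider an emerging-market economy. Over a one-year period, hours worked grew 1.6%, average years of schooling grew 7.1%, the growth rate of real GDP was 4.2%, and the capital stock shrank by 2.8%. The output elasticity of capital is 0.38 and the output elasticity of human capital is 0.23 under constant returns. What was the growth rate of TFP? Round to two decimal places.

TFP grew 3.01%.

Labor's share = 1 − 0.38 − 0.23 = 0.39.
The capital stock: 0.38 × (-2.8) = -1.064 pp.
Average years of schooling: 0.23 × 7.1 = 1.633 pp.
Hours worked: 0.39 × 1.6 = 0.624 pp.
TFP growth = 4.2 − 1.193 = 3.007%.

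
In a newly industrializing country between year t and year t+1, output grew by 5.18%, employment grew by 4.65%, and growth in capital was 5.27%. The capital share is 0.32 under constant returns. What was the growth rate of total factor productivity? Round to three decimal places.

Labor's share = 1 − 0.32 = 0.68.
Capital: 0.32 × 5.27 = 1.6864 pp.
Employment: 0.68 × 4.65 = 3.162 pp.
TFP growth = 5.18 − 4.8484 = 0.3316%.

Total factor productivity growth was 0.332%.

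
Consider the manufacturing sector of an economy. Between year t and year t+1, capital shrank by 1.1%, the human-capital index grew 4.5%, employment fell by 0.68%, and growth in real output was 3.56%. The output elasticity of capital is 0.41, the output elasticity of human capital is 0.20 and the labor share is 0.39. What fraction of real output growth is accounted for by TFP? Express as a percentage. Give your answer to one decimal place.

Labor's share = 1 − 0.41 − 0.2 = 0.39.
Capital: 0.41 × (-1.1) = -0.451 pp.
The human-capital index: 0.2 × 4.5 = 0.9 pp.
Employment: 0.39 × (-0.68) = -0.2652 pp.
TFP growth = 3.56 − 0.1838 = 3.3762%.
TFP share of growth = 3.3762 / 3.56 × 100 = 94.837%.

94.8%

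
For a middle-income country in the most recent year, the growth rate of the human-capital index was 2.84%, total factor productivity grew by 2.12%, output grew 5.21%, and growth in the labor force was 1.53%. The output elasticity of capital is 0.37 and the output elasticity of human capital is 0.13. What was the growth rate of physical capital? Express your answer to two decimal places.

Labor's share = 1 − 0.37 − 0.13 = 0.5.
gY = gA + 0.13×2.84 + 0.5×1.53 + 0.37×g.
0.37×g = 5.21 − 2.12 − 1.1342 = 1.9558.
g = 1.9558 / 0.37 = 5.2859%.

5.29%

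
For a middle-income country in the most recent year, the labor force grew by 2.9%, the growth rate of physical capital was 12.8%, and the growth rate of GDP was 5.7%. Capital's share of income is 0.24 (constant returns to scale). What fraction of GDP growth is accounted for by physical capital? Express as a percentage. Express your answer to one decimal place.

Physical capital contributed 0.24 × 12.8 = 3.072 pp.
Share of growth = 3.072 / 5.7 × 100 = 53.895%.

Physical capital accounted for 53.9% of growth.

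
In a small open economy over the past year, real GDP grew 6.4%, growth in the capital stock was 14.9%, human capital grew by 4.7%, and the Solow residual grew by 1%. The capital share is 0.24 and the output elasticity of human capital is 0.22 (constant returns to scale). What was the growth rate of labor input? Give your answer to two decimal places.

Labor's share = 1 − 0.24 − 0.22 = 0.54.
gY = gA + 0.24×14.9 + 0.22×4.7 + 0.54×g.
0.54×g = 6.4 − 1 − 4.61 = 0.79.
g = 0.79 / 0.54 = 1.463%.

Labor input grew 1.46%.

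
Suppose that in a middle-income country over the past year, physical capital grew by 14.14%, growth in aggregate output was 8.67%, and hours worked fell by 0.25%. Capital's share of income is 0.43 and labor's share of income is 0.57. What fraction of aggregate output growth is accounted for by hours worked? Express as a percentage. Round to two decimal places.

Hours worked accounted for -1.64% of growth.

Labor's share = 1 − 0.43 = 0.57.
Hours worked contributed 0.57 × (-0.25) = -0.1425 pp.
Share of growth = -0.1425 / 8.67 × 100 = -1.6436%.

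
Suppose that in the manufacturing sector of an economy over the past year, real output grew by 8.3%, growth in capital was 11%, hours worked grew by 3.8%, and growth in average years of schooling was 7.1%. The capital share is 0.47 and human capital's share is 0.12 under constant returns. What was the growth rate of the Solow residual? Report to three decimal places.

Labor's share = 1 − 0.47 − 0.12 = 0.41.
Capital: 0.47 × 11 = 5.17 pp.
Average years of schooling: 0.12 × 7.1 = 0.852 pp.
Hours worked: 0.41 × 3.8 = 1.558 pp.
TFP growth = 8.3 − 7.58 = 0.72%.

The Solow residual growth was 0.720%.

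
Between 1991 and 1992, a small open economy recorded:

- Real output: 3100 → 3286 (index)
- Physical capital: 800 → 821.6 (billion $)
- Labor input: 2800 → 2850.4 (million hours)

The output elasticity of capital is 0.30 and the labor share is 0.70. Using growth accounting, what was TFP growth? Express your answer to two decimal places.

Real output growth = (3286 − 3100) / 3100 = 6%.
Physical capital growth = (821.6 − 800) / 800 = 2.7%.
Labor input growth = (2850.4 − 2800) / 2800 = 1.8%.
Labor's share = 1 − 0.3 = 0.7.
Physical capital: 0.3 × 2.7 = 0.81 pp.
Labor input: 0.7 × 1.8 = 1.26 pp.
TFP growth = 6 − 2.07 = 3.93%.

TFP grew 3.93%.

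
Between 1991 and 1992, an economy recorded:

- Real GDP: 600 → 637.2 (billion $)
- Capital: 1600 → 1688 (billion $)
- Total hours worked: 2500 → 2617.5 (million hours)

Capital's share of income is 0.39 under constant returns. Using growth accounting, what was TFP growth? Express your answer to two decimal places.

1.19%

Real GDP growth = (637.2 − 600) / 600 = 6.2%.
Capital growth = (1688 − 1600) / 1600 = 5.5%.
Total hours worked growth = (2617.5 − 2500) / 2500 = 4.7%.
Labor's share = 1 − 0.39 = 0.61.
Capital: 0.39 × 5.5 = 2.145 pp.
Total hours worked: 0.61 × 4.7 = 2.867 pp.
TFP growth = 6.2 − 5.012 = 1.188%.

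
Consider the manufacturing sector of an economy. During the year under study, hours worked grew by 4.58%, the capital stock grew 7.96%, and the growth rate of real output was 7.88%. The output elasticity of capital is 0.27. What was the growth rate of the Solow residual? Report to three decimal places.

The Solow residual grew 2.387%.

Labor's share = 1 − 0.27 = 0.73.
The capital stock: 0.27 × 7.96 = 2.1492 pp.
Hours worked: 0.73 × 4.58 = 3.3434 pp.
TFP growth = 7.88 − 5.4926 = 2.3874%.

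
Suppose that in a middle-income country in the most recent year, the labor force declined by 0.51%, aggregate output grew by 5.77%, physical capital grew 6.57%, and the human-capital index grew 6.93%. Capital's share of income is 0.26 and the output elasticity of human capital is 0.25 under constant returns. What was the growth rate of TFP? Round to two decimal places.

2.58%

Labor's share = 1 − 0.26 − 0.25 = 0.49.
Physical capital: 0.26 × 6.57 = 1.7082 pp.
The human-capital index: 0.25 × 6.93 = 1.7325 pp.
The labor force: 0.49 × (-0.51) = -0.2499 pp.
TFP growth = 5.77 − 3.1908 = 2.5792%.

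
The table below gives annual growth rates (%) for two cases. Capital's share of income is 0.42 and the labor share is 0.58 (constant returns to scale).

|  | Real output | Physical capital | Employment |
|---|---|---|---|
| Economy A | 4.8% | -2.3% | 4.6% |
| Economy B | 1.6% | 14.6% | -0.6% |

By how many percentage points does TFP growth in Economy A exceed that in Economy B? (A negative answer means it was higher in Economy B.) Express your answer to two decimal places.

Labor's share = 1 − 0.42 = 0.58.
Economy A: TFP = 4.8 + 0.966 − 2.668 = 3.098%.
Economy B: TFP = 1.6 − 6.132 + 0.348 = -4.184%.
Difference = 3.098 − (-4.184) = 7.282 pp.

7.28 percentage points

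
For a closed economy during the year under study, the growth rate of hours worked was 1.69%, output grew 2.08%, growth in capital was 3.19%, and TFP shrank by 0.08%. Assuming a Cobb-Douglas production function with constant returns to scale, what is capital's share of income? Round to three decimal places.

Capital's share of income is 0.313.

gY = gA + α·gK + (1−α)·gL, so gY − gA − gL = α(gK − gL).
2.08 + 0.08 − 1.69 = α × (3.19 − 1.69).
0.47 = 1.5 α, so α = 0.31333.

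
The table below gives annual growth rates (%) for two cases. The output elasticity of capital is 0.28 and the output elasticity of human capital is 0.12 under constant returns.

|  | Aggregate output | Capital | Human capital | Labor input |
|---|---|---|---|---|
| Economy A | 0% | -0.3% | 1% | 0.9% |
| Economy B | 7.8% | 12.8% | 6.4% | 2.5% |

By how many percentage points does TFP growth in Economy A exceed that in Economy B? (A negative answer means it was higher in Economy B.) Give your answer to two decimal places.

-2.52 percentage points

Labor's share = 1 − 0.28 − 0.12 = 0.6.
Economy A: TFP = 0 + 0.084 − 0.12 − 0.54 = -0.576%.
Economy B: TFP = 7.8 − 3.584 − 0.768 − 1.5 = 1.948%.
Difference = -0.576 − (1.948) = -2.524 pp.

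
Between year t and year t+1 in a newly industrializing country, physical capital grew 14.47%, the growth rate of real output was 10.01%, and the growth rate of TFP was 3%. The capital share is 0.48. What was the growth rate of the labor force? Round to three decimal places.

Labor's share = 1 − 0.48 = 0.52.
gY = gA + 0.48×14.47 + 0.52×g.
0.52×g = 10.01 − 3 − 6.9456 = 0.0644.
g = 0.0644 / 0.52 = 0.12385%.

0.124%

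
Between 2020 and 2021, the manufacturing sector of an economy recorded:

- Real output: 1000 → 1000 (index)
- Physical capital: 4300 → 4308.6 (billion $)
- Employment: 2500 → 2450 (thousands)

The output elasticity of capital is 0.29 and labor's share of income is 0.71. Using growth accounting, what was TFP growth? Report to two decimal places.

Real output growth = (1000 − 1000) / 1000 = 0%.
Physical capital growth = (4308.6 − 4300) / 4300 = 0.2%.
Employment growth = (2450 − 2500) / 2500 = -2%.
Labor's share = 1 − 0.29 = 0.71.
Physical capital: 0.29 × 0.2 = 0.058 pp.
Employment: 0.71 × (-2) = -1.42 pp.
TFP growth = 0 + 1.362 = 1.362%.

1.36%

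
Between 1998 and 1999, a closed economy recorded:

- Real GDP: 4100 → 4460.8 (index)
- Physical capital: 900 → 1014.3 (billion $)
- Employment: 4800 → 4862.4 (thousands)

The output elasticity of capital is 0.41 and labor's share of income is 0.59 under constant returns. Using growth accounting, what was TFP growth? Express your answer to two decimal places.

2.83%

Real GDP growth = (4460.8 − 4100) / 4100 = 8.8%.
Physical capital growth = (1014.3 − 900) / 900 = 12.7%.
Employment growth = (4862.4 − 4800) / 4800 = 1.3%.
Labor's share = 1 − 0.41 = 0.59.
Physical capital: 0.41 × 12.7 = 5.207 pp.
Employment: 0.59 × 1.3 = 0.767 pp.
TFP growth = 8.8 − 5.974 = 2.826%.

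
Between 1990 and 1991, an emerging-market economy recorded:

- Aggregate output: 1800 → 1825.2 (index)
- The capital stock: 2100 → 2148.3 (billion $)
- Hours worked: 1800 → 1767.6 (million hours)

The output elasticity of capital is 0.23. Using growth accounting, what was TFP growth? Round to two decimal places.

2.26%

Aggregate output growth = (1825.2 − 1800) / 1800 = 1.4%.
The capital stock growth = (2148.3 − 2100) / 2100 = 2.3%.
Hours worked growth = (1767.6 − 1800) / 1800 = -1.8%.
Labor's share = 1 − 0.23 = 0.77.
The capital stock: 0.23 × 2.3 = 0.529 pp.
Hours worked: 0.77 × (-1.8) = -1.386 pp.
TFP growth = 1.4 + 0.857 = 2.257%.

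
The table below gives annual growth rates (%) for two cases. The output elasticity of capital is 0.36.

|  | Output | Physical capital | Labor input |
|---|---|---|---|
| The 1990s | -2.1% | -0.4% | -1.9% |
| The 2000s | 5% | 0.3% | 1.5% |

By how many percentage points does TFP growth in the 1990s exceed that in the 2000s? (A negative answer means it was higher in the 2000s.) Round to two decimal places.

Labor's share = 1 − 0.36 = 0.64.
The 1990s: TFP = -2.1 + 0.144 + 1.216 = -0.74%.
The 2000s: TFP = 5 − 0.108 − 0.96 = 3.932%.
Difference = -0.74 − (3.932) = -4.672 pp.

-4.67 percentage points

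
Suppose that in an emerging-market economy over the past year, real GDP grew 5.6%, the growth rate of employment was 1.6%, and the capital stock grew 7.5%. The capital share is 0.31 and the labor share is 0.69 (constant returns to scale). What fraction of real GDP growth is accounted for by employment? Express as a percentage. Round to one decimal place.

19.7%

Labor's share = 1 − 0.31 = 0.69.
Employment contributed 0.69 × 1.6 = 1.104 pp.
Share of growth = 1.104 / 5.6 × 100 = 19.714%.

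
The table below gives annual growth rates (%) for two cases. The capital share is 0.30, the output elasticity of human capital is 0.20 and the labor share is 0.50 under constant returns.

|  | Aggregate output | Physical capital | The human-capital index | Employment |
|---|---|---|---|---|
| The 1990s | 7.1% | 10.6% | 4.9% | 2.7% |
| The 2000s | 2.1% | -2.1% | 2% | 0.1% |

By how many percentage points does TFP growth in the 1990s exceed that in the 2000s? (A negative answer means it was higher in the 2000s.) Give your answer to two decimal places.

-0.69 percentage points

Labor's share = 1 − 0.3 − 0.2 = 0.5.
The 1990s: TFP = 7.1 − 3.18 − 0.98 − 1.35 = 1.59%.
The 2000s: TFP = 2.1 + 0.63 − 0.4 − 0.05 = 2.28%.
Difference = 1.59 − (2.28) = -0.69 pp.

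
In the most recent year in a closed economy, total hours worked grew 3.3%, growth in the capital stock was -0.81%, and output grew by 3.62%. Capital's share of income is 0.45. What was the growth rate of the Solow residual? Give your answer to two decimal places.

Labor's share = 1 − 0.45 = 0.55.
The capital stock: 0.45 × (-0.81) = -0.3645 pp.
Total hours worked: 0.55 × 3.3 = 1.815 pp.
TFP growth = 3.62 − 1.4505 = 2.1695%.

2.17%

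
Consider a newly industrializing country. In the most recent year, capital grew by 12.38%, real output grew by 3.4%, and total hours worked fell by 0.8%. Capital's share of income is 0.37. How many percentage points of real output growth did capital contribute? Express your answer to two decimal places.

4.58

Contribution = share × growth = 0.37 × 12.38 = 4.5806 pp.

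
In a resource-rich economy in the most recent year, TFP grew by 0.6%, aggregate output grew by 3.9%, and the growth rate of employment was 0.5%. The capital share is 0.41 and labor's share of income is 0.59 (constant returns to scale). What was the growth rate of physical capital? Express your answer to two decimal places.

Labor's share = 1 − 0.41 = 0.59.
gY = gA + 0.59×0.5 + 0.41×g.
0.41×g = 3.9 − 0.6 − 0.295 = 3.005.
g = 3.005 / 0.41 = 7.3293%.

Physical capital growth was 7.33%.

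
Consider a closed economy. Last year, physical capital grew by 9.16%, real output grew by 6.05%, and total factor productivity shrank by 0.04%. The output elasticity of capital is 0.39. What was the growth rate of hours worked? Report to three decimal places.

Hours worked grew 4.127%.

Labor's share = 1 − 0.39 = 0.61.
gY = gA + 0.39×9.16 + 0.61×g.
0.61×g = 6.05 + 0.04 − 3.5724 = 2.5176.
g = 2.5176 / 0.61 = 4.12721%.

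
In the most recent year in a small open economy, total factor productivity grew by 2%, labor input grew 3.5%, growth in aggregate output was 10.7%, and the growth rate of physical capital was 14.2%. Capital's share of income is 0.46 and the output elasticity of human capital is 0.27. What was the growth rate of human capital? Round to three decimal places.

4.530%

Labor's share = 1 − 0.46 − 0.27 = 0.27.
gY = gA + 0.46×14.2 + 0.27×3.5 + 0.27×g.
0.27×g = 10.7 − 2 − 7.477 = 1.223.
g = 1.223 / 0.27 = 4.52963%.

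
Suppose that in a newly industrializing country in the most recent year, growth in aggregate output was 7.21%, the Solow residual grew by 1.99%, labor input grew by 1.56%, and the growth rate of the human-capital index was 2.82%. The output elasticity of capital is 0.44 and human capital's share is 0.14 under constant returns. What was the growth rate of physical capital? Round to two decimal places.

Labor's share = 1 − 0.44 − 0.14 = 0.42.
gY = gA + 0.14×2.82 + 0.42×1.56 + 0.44×g.
0.44×g = 7.21 − 1.99 − 1.05 = 4.17.
g = 4.17 / 0.44 = 9.4773%.

9.48%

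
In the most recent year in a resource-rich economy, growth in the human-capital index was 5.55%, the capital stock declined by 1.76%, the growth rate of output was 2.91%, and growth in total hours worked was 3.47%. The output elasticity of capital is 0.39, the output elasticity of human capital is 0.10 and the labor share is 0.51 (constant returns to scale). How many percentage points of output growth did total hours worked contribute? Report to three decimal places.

1.770 percentage points

Labor's share = 1 − 0.39 − 0.1 = 0.51.
Contribution = share × growth = 0.51 × 3.47 = 1.7697 pp.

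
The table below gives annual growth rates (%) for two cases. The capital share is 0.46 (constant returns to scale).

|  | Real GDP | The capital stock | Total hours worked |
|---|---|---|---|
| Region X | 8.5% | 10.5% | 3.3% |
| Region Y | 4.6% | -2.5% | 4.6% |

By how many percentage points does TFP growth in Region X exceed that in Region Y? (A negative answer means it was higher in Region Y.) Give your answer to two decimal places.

Labor's share = 1 − 0.46 = 0.54.
Region X: TFP = 8.5 − 4.83 − 1.782 = 1.888%.
Region Y: TFP = 4.6 + 1.15 − 2.484 = 3.266%.
Difference = 1.888 − (3.266) = -1.378 pp.

-1.38 percentage points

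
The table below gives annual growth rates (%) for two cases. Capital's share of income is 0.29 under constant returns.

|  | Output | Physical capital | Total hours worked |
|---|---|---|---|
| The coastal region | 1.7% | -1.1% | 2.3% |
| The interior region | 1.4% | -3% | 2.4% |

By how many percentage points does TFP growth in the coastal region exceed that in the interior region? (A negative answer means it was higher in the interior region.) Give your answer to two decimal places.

Labor's share = 1 − 0.29 = 0.71.
The coastal region: TFP = 1.7 + 0.319 − 1.633 = 0.386%.
The interior region: TFP = 1.4 + 0.87 − 1.704 = 0.566%.
Difference = 0.386 − (0.566) = -0.18 pp.

-0.18 percentage points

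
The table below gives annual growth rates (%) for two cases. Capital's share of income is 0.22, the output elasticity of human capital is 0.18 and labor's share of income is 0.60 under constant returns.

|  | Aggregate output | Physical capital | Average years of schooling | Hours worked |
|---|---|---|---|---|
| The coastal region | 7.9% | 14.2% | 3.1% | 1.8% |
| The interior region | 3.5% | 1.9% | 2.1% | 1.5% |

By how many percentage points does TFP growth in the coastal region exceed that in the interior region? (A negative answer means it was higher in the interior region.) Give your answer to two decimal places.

Labor's share = 1 − 0.22 − 0.18 = 0.6.
The coastal region: TFP = 7.9 − 3.124 − 0.558 − 1.08 = 3.138%.
The interior region: TFP = 3.5 − 0.418 − 0.378 − 0.9 = 1.804%.
Difference = 3.138 − (1.804) = 1.334 pp.

1.33 percentage points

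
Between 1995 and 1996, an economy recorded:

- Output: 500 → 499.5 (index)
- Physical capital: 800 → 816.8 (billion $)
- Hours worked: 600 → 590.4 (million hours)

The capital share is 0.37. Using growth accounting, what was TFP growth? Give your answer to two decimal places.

0.13%

Output growth = (499.5 − 500) / 500 = -0.1%.
Physical capital growth = (816.8 − 800) / 800 = 2.1%.
Hours worked growth = (590.4 − 600) / 600 = -1.6%.
Labor's share = 1 − 0.37 = 0.63.
Physical capital: 0.37 × 2.1 = 0.777 pp.
Hours worked: 0.63 × (-1.6) = -1.008 pp.
TFP growth = -0.1 + 0.231 = 0.131%.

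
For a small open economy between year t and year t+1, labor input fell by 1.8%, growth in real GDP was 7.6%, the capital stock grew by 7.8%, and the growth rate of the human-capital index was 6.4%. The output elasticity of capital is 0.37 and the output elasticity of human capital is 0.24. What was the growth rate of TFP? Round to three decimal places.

TFP grew 3.880%.

Labor's share = 1 − 0.37 − 0.24 = 0.39.
The capital stock: 0.37 × 7.8 = 2.886 pp.
The human-capital index: 0.24 × 6.4 = 1.536 pp.
Labor input: 0.39 × (-1.8) = -0.702 pp.
TFP growth = 7.6 − 3.72 = 3.88%.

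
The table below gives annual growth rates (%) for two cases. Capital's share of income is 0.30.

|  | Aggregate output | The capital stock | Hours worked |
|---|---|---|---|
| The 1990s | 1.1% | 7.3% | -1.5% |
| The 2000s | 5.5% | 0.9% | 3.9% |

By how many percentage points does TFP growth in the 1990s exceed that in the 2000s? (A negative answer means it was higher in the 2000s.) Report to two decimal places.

Labor's share = 1 − 0.3 = 0.7.
The 1990s: TFP = 1.1 − 2.19 + 1.05 = -0.04%.
The 2000s: TFP = 5.5 − 0.27 − 2.73 = 2.5%.
Difference = -0.04 − (2.5) = -2.54 pp.

-2.54 percentage points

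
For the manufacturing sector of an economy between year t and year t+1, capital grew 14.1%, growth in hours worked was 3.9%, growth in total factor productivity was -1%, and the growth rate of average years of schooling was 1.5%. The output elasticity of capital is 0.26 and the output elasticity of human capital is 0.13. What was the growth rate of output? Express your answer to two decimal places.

Labor's share = 1 − 0.26 − 0.13 = 0.61.
Capital: 0.26 × 14.1 = 3.666 pp.
Average years of schooling: 0.13 × 1.5 = 0.195 pp.
Hours worked: 0.61 × 3.9 = 2.379 pp.
Output growth = -1 + 6.24 = 5.24%.

5.24%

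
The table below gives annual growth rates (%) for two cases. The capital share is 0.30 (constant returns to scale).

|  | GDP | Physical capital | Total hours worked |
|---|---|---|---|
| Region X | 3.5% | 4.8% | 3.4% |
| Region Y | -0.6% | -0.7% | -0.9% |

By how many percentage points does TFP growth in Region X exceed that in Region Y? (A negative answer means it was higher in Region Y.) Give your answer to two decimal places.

Labor's share = 1 − 0.3 = 0.7.
Region X: TFP = 3.5 − 1.44 − 2.38 = -0.32%.
Region Y: TFP = -0.6 + 0.21 + 0.63 = 0.24%.
Difference = -0.32 − (0.24) = -0.56 pp.

-0.56 percentage points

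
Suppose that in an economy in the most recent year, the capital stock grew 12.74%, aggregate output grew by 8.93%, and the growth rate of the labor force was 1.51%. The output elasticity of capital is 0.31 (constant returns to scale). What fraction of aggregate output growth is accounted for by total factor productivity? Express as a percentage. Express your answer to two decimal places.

Total factor productivity accounted for 44.11% of growth.

Labor's share = 1 − 0.31 = 0.69.
The capital stock: 0.31 × 12.74 = 3.9494 pp.
The labor force: 0.69 × 1.51 = 1.0419 pp.
TFP growth = 8.93 − 4.9913 = 3.9387%.
TFP share of growth = 3.9387 / 8.93 × 100 = 44.1064%.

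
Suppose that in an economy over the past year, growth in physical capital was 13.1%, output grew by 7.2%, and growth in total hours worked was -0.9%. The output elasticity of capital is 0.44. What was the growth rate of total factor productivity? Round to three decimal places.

Labor's share = 1 − 0.44 = 0.56.
Physical capital: 0.44 × 13.1 = 5.764 pp.
Total hours worked: 0.56 × (-0.9) = -0.504 pp.
TFP growth = 7.2 − 5.26 = 1.94%.

1.940%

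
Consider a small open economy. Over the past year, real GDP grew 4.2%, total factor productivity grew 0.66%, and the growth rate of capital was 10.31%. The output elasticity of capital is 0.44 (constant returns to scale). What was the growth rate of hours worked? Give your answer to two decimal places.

-1.78%

Labor's share = 1 − 0.44 = 0.56.
gY = gA + 0.44×10.31 + 0.56×g.
0.56×g = 4.2 − 0.66 − 4.5364 = -0.9964.
g = -0.9964 / 0.56 = -1.7793%.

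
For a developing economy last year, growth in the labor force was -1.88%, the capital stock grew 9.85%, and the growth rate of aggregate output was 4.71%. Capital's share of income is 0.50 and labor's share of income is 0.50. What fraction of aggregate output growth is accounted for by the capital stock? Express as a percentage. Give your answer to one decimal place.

The capital stock contributed 0.5 × 9.85 = 4.925 pp.
Share of growth = 4.925 / 4.71 × 100 = 104.565%.

The capital stock accounted for 104.6% of growth.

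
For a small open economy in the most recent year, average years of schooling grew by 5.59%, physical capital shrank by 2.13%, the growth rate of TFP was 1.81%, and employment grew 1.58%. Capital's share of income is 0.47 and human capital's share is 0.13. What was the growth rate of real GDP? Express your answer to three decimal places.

2.168%

Labor's share = 1 − 0.47 − 0.13 = 0.4.
Physical capital: 0.47 × (-2.13) = -1.0011 pp.
Average years of schooling: 0.13 × 5.59 = 0.7267 pp.
Employment: 0.4 × 1.58 = 0.632 pp.
Output growth = 1.81 + 0.3576 = 2.1676%.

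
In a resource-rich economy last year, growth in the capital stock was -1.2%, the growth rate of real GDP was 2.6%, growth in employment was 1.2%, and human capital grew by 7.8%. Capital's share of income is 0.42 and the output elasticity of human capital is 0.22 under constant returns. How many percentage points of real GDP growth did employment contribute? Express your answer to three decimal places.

0.432 percentage points

Labor's share = 1 − 0.42 − 0.22 = 0.36.
Contribution = share × growth = 0.36 × 1.2 = 0.432 pp.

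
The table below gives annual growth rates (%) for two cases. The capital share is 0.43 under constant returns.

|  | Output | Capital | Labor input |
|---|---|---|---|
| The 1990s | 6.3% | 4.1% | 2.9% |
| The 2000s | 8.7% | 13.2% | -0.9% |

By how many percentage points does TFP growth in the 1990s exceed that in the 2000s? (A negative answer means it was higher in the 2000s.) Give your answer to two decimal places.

-0.65 percentage points

Labor's share = 1 − 0.43 = 0.57.
The 1990s: TFP = 6.3 − 1.763 − 1.653 = 2.884%.
The 2000s: TFP = 8.7 − 5.676 + 0.513 = 3.537%.
Difference = 2.884 − (3.537) = -0.653 pp.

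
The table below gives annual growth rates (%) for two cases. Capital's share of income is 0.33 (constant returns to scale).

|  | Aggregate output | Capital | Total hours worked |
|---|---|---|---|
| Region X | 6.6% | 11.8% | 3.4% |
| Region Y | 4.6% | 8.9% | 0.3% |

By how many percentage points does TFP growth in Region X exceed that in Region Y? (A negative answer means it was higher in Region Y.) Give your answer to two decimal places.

-1.03 percentage points

Labor's share = 1 − 0.33 = 0.67.
Region X: TFP = 6.6 − 3.894 − 2.278 = 0.428%.
Region Y: TFP = 4.6 − 2.937 − 0.201 = 1.462%.
Difference = 0.428 − (1.462) = -1.034 pp.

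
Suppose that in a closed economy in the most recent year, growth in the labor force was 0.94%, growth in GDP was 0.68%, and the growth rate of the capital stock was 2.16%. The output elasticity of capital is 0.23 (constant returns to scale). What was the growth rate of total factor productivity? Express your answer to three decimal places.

Labor's share = 1 − 0.23 = 0.77.
The capital stock: 0.23 × 2.16 = 0.4968 pp.
The labor force: 0.77 × 0.94 = 0.7238 pp.
TFP growth = 0.68 − 1.2206 = -0.5406%.

-0.541%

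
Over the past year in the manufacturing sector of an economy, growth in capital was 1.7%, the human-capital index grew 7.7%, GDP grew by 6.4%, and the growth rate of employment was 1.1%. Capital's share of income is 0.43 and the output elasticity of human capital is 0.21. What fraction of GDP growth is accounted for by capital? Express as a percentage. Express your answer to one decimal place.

Capital contributed 0.43 × 1.7 = 0.731 pp.
Share of growth = 0.731 / 6.4 × 100 = 11.422%.

Capital accounted for 11.4% of growth.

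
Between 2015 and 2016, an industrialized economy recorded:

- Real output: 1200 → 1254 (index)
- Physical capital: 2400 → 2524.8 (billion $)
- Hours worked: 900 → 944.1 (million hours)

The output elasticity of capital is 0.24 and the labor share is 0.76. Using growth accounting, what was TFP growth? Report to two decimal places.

-0.47%

Real output growth = (1254 − 1200) / 1200 = 4.5%.
Physical capital growth = (2524.8 − 2400) / 2400 = 5.2%.
Hours worked growth = (944.1 − 900) / 900 = 4.9%.
Labor's share = 1 − 0.24 = 0.76.
Physical capital: 0.24 × 5.2 = 1.248 pp.
Hours worked: 0.76 × 4.9 = 3.724 pp.
TFP growth = 4.5 − 4.972 = -0.472%.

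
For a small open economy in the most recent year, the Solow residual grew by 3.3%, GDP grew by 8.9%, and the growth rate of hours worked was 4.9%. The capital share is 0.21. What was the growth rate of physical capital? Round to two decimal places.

Labor's share = 1 − 0.21 = 0.79.
gY = gA + 0.79×4.9 + 0.21×g.
0.21×g = 8.9 − 3.3 − 3.871 = 1.729.
g = 1.729 / 0.21 = 8.2333%.

8.23%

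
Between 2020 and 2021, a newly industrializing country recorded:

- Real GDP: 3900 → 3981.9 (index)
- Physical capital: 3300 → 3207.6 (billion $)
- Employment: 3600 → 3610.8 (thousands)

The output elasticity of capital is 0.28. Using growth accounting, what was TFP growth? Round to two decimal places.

2.67%

Real GDP growth = (3981.9 − 3900) / 3900 = 2.1%.
Physical capital growth = (3207.6 − 3300) / 3300 = -2.8%.
Employment growth = (3610.8 − 3600) / 3600 = 0.3%.
Labor's share = 1 − 0.28 = 0.72.
Physical capital: 0.28 × (-2.8) = -0.784 pp.
Employment: 0.72 × 0.3 = 0.216 pp.
TFP growth = 2.1 + 0.568 = 2.668%.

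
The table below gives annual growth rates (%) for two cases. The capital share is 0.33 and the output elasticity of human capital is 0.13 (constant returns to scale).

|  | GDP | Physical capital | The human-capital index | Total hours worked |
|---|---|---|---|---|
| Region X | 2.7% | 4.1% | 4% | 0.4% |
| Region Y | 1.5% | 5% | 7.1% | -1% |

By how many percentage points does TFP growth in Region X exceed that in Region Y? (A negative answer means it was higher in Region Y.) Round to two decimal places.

Labor's share = 1 − 0.33 − 0.13 = 0.54.
Region X: TFP = 2.7 − 1.353 − 0.52 − 0.216 = 0.611%.
Region Y: TFP = 1.5 − 1.65 − 0.923 + 0.54 = -0.533%.
Difference = 0.611 − (-0.533) = 1.144 pp.

1.14 percentage points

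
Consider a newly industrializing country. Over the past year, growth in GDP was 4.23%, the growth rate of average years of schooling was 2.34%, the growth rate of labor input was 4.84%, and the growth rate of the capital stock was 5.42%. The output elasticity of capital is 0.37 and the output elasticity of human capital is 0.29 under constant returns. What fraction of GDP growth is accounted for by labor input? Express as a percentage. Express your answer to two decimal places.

Labor input accounted for 38.90% of growth.

Labor's share = 1 − 0.37 − 0.29 = 0.34.
Labor input contributed 0.34 × 4.84 = 1.6456 pp.
Share of growth = 1.6456 / 4.23 × 100 = 38.9031%.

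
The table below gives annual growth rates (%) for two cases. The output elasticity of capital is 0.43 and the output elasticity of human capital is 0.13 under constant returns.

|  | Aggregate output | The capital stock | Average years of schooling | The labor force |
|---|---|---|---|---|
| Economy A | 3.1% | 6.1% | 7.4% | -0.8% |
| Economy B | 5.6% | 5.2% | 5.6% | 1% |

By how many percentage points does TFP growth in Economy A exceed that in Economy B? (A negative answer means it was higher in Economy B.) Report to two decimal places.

-2.33 percentage points

Labor's share = 1 − 0.43 − 0.13 = 0.44.
Economy A: TFP = 3.1 − 2.623 − 0.962 + 0.352 = -0.133%.
Economy B: TFP = 5.6 − 2.236 − 0.728 − 0.44 = 2.196%.
Difference = -0.133 − (2.196) = -2.329 pp.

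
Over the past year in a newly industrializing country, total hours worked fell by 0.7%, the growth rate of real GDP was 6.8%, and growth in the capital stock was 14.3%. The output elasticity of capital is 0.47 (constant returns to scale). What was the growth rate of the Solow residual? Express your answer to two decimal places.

0.45%

Labor's share = 1 − 0.47 = 0.53.
The capital stock: 0.47 × 14.3 = 6.721 pp.
Total hours worked: 0.53 × (-0.7) = -0.371 pp.
TFP growth = 6.8 − 6.35 = 0.45%.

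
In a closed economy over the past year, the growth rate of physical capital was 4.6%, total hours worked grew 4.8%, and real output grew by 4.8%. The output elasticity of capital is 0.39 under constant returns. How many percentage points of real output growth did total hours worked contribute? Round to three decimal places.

Labor's share = 1 − 0.39 = 0.61.
Contribution = share × growth = 0.61 × 4.8 = 2.928 pp.

2.928 percentage points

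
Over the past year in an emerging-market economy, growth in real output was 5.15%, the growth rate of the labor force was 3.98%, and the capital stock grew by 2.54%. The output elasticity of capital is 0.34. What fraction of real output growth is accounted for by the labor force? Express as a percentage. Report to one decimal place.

Labor's share = 1 − 0.34 = 0.66.
The labor force contributed 0.66 × 3.98 = 2.6268 pp.
Share of growth = 2.6268 / 5.15 × 100 = 51.006%.

The labor force accounted for 51.0% of growth.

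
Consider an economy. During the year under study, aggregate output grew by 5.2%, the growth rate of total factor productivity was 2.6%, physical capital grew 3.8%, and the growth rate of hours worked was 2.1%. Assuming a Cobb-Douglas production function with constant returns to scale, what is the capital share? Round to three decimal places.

gY = gA + α·gK + (1−α)·gL, so gY − gA − gL = α(gK − gL).
5.2 − 2.6 − 2.1 = α × (3.8 − 2.1).
0.5 = 1.7 α, so α = 0.29412.

The capital share is 0.294.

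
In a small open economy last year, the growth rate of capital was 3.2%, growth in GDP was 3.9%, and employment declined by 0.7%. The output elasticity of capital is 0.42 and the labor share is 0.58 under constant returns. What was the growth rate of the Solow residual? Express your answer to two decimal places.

2.96%

Labor's share = 1 − 0.42 = 0.58.
Capital: 0.42 × 3.2 = 1.344 pp.
Employment: 0.58 × (-0.7) = -0.406 pp.
TFP growth = 3.9 − 0.938 = 2.962%.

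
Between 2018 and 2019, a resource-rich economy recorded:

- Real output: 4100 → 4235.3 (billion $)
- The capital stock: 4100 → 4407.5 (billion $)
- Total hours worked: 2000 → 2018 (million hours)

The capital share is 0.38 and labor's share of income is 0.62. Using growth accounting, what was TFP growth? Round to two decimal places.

Real output growth = (4235.3 − 4100) / 4100 = 3.3%.
The capital stock growth = (4407.5 − 4100) / 4100 = 7.5%.
Total hours worked growth = (2018 − 2000) / 2000 = 0.9%.
Labor's share = 1 − 0.38 = 0.62.
The capital stock: 0.38 × 7.5 = 2.85 pp.
Total hours worked: 0.62 × 0.9 = 0.558 pp.
TFP growth = 3.3 − 3.408 = -0.108%.

-0.11%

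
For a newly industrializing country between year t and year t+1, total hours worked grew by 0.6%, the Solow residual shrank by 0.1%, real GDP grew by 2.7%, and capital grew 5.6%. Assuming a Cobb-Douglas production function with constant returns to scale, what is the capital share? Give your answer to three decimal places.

gY = gA + α·gK + (1−α)·gL, so gY − gA − gL = α(gK − gL).
2.7 + 0.1 − 0.6 = α × (5.6 − 0.6).
2.2 = 5 α, so α = 0.44.

α = 0.440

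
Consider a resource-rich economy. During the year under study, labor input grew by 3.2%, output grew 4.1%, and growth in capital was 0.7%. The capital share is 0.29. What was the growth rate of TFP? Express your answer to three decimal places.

1.625%

Labor's share = 1 − 0.29 = 0.71.
Capital: 0.29 × 0.7 = 0.203 pp.
Labor input: 0.71 × 3.2 = 2.272 pp.
TFP growth = 4.1 − 2.475 = 1.625%.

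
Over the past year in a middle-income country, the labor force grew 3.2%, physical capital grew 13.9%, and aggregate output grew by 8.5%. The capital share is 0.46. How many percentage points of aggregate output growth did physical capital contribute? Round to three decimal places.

6.394 pp

Contribution = share × growth = 0.46 × 13.9 = 6.394 pp.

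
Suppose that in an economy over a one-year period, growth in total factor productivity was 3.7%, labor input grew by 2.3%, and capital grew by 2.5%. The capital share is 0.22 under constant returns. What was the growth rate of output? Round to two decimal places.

Labor's share = 1 − 0.22 = 0.78.
Capital: 0.22 × 2.5 = 0.55 pp.
Labor input: 0.78 × 2.3 = 1.794 pp.
Output growth = 3.7 + 2.344 = 6.044%.

6.04%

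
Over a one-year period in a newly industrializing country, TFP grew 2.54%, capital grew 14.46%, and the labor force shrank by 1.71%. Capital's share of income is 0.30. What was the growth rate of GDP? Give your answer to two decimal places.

Labor's share = 1 − 0.3 = 0.7.
Capital: 0.3 × 14.46 = 4.338 pp.
The labor force: 0.7 × (-1.71) = -1.197 pp.
Output growth = 2.54 + 3.141 = 5.681%.

5.68%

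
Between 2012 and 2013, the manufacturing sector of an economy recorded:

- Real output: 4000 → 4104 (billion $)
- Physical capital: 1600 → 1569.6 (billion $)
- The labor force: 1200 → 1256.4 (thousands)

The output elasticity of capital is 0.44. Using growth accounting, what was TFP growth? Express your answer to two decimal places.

0.80%

Real output growth = (4104 − 4000) / 4000 = 2.6%.
Physical capital growth = (1569.6 − 1600) / 1600 = -1.9%.
The labor force growth = (1256.4 − 1200) / 1200 = 4.7%.
Labor's share = 1 − 0.44 = 0.56.
Physical capital: 0.44 × (-1.9) = -0.836 pp.
The labor force: 0.56 × 4.7 = 2.632 pp.
TFP growth = 2.6 − 1.796 = 0.804%.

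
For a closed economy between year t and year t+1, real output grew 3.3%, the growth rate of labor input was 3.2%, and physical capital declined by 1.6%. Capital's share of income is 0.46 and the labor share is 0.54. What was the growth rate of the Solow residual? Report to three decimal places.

The Solow residual growth was 2.308%.

Labor's share = 1 − 0.46 = 0.54.
Physical capital: 0.46 × (-1.6) = -0.736 pp.
Labor input: 0.54 × 3.2 = 1.728 pp.
TFP growth = 3.3 − 0.992 = 2.308%.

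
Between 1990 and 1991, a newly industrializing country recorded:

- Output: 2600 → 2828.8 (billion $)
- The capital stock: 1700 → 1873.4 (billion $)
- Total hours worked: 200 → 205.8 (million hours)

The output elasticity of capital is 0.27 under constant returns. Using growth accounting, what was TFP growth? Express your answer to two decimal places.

TFP growth was 3.93%.

Output growth = (2828.8 − 2600) / 2600 = 8.8%.
The capital stock growth = (1873.4 − 1700) / 1700 = 10.2%.
Total hours worked growth = (205.8 − 200) / 200 = 2.9%.
Labor's share = 1 − 0.27 = 0.73.
The capital stock: 0.27 × 10.2 = 2.754 pp.
Total hours worked: 0.73 × 2.9 = 2.117 pp.
TFP growth = 8.8 − 4.871 = 3.929%.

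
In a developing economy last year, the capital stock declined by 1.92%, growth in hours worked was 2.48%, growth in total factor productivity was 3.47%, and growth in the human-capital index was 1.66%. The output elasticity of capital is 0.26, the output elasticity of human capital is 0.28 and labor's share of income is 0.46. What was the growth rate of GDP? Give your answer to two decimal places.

4.58%

Labor's share = 1 − 0.26 − 0.28 = 0.46.
The capital stock: 0.26 × (-1.92) = -0.4992 pp.
The human-capital index: 0.28 × 1.66 = 0.4648 pp.
Hours worked: 0.46 × 2.48 = 1.1408 pp.
Output growth = 3.47 + 1.1064 = 4.5764%.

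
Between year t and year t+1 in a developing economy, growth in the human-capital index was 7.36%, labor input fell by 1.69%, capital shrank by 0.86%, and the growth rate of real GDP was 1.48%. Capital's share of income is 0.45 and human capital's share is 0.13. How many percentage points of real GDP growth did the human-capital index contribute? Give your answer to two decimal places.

0.96 pp

Contribution = share × growth = 0.13 × 7.36 = 0.9568 pp.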